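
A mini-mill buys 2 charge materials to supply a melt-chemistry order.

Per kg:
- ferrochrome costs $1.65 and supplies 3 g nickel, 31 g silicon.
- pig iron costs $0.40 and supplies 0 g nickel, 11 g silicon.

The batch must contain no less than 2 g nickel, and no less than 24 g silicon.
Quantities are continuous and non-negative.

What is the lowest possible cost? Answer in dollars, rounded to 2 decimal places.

$1.22

Set it up as a linear program. Let x1 = kg of ferrochrome, x2 = kg of pig iron.
Minimize 1.65x1 + 0.4x2 with:
  3x1 ≥ 2   (nickel)
  31x1 + 11x2 ≥ 24   (silicon)
  x1, x2 ≥ 0.
Both inputs are positive at the optimum. The nickel and silicon requirements are met with equality.
That vertex is x1 = 0.6667, x2 = 0.303.
Objective = 1.65·0.6667 + 0.4·0.303 = 1.2213.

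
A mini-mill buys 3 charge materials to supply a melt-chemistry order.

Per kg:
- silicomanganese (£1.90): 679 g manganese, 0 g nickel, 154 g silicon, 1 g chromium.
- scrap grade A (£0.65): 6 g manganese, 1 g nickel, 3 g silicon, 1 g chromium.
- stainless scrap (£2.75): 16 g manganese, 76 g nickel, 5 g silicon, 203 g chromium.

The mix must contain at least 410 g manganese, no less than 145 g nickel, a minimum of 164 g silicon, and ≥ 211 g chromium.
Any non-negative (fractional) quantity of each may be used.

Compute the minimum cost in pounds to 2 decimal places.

£7.15

Let x1 = kg of silicomanganese, x2 = kg of scrap grade A, x3 = kg of stainless scrap.
Minimize 1.9x1 + 0.65x2 + 2.75x3 subject to:
  679x1 + 6x2 + 16x3 ≥ 410   (manganese)
  1x2 + 76x3 ≥ 145   (nickel)
  154x1 + 3x2 + 5x3 ≥ 164   (silicon)
  1x1 + 1x2 + 203x3 ≥ 211   (chromium)
  x1, x2, x3 ≥ 0.
The optimal basis is {silicomanganese, stainless scrap}; scrap grade A drops out. Binding constraints: nickel and silicon.
Optimal quantities: silicomanganese = 1.003 kg, stainless scrap = 1.908 kg.
Cost = 1.9·1.003 + 2.75·1.908 = 7.1527.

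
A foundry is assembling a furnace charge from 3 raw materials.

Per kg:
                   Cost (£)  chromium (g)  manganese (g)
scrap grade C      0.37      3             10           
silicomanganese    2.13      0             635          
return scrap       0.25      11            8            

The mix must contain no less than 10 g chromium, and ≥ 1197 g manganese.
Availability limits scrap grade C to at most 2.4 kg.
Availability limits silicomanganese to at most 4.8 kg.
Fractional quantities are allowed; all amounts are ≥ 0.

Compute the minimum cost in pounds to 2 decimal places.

Let x1 = kg of scrap grade C, x2 = kg of silicomanganese, x3 = kg of return scrap.
min 0.37x1 + 2.13x2 + 0.25x3 s.t.:
  3x1 + 11x3 ≥ 10   (chromium)
  10x1 + 635x2 + 8x3 ≥ 1197   (manganese)
  x1 ≤ 2.4
  x2 ≤ 4.8
  x1, x2, x3 ≥ 0.
The minimum-cost mix takes nothing from scrap grade C — only silicomanganese, return scrap. There the chromium and manganese constraints are tight.
That vertex is x2 = 1.874, x3 = 0.9091.
Total cost: 2.13·1.874 + 0.25·0.9091 = 4.2189.

£4.22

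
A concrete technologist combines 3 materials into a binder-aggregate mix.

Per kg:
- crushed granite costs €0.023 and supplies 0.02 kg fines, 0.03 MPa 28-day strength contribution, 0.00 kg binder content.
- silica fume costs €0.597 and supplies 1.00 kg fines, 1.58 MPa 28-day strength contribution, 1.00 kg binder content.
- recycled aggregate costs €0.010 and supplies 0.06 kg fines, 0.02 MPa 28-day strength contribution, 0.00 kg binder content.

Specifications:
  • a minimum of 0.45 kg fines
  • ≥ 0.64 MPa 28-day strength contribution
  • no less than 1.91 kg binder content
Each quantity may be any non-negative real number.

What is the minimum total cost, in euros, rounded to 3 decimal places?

€1.140

Let x1 = kg of crushed granite, x2 = kg of silica fume, x3 = kg of recycled aggregate.
Minimise 0.023x1 + 0.597x2 + 0.01x3 s.t.:
  0.02x1 + 1x2 + 0.06x3 ≥ 0.45   (fines)
  0.03x1 + 1.58x2 + 0.02x3 ≥ 0.64   (28-day strength contribution)
  1x2 ≥ 1.91   (binder content)
  x1, x2, x3 ≥ 0.
At the optimum only silica fume is positive (crushed granite, recycled aggregate = 0). Binding constraint: binder content.
So silica fume = 1.91 kg.
Total cost: 0.597·1.91 = 1.14027.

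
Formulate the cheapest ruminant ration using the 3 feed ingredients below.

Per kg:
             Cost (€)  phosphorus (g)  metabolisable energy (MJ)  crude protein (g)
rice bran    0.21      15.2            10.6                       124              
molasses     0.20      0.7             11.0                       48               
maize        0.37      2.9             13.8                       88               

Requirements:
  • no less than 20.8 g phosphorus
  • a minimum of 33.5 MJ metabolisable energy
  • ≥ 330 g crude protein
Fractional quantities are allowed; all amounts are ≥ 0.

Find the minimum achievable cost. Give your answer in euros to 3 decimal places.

Let x1 = kg of rice bran, x2 = kg of molasses, x3 = kg of maize.
min 0.21x1 + 0.2x2 + 0.37x3 subject to:
  15.2x1 + 0.7x2 + 2.9x3 ≥ 20.8   (phosphorus)
  10.6x1 + 11x2 + 13.8x3 ≥ 33.5   (metabolisable energy)
  124x1 + 48x2 + 88x3 ≥ 330   (crude protein)
  x1, x2, x3 ≥ 0.
The optimal basis is {rice bran, molasses}; maize drops out. The metabolisable energy and crude protein requirements are met with equality.
That vertex is x1 = 2.364, x2 = 0.7671.
Cost = 0.21·2.364 + 0.2·0.7671 = 0.64986.

€0.650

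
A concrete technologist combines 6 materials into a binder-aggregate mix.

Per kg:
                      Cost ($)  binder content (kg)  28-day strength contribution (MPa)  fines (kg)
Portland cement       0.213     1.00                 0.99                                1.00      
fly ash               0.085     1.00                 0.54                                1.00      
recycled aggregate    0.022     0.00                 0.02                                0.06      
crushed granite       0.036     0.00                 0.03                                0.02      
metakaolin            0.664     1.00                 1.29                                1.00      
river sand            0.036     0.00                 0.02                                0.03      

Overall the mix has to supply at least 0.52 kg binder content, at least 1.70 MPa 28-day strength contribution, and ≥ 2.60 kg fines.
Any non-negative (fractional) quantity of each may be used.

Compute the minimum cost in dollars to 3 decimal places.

$0.268

Treat it as an LP. Let x1 = kg of Portland cement, x2 = kg of fly ash, x3 = kg of recycled aggregate, x4 = kg of crushed granite, x5 = kg of metakaolin, x6 = kg of river sand.
min 0.213x1 + 0.085x2 + 0.022x3 + 0.036x4 + 0.664x5 + 0.036x6 with:
  1x1 + 1x2 + 1x5 ≥ 0.52   (binder content)
  0.99x1 + 0.54x2 + 0.02x3 + 0.03x4 + 1.29x5 + 0.02x6 ≥ 1.7   (28-day strength contribution)
  1x1 + 1x2 + 0.06x3 + 0.02x4 + 1x5 + 0.03x6 ≥ 2.6   (fines)
  x1, x2, x3, x4, x5, x6 ≥ 0.
At the optimum only fly ash is positive (Portland cement, recycled aggregate, crushed granite, metakaolin, river sand = 0). Binding constraint: 28-day strength contribution.
So fly ash = 3.148 kg.
Cost = 0.085·3.148 = 0.26758.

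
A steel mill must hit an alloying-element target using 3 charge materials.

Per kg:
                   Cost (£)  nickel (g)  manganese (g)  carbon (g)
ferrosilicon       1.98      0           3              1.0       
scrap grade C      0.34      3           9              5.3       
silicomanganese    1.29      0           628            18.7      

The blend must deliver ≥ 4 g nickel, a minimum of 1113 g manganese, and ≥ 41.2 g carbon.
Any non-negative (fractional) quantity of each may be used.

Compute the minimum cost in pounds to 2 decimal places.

This is a linear program. Let x1 = kg of ferrosilicon, x2 = kg of scrap grade C, x3 = kg of silicomanganese.
Minimise 1.98x1 + 0.34x2 + 1.29x3 with:
  3x2 ≥ 4   (nickel)
  3x1 + 9x2 + 628x3 ≥ 1113   (manganese)
  1x1 + 5.3x2 + 18.7x3 ≥ 41.2   (carbon)
  x1, x2, x3 ≥ 0.
The minimum-cost mix takes nothing from ferrosilicon — only scrap grade C, silicomanganese. The manganese and carbon requirements are met with equality.
Solving gives x2 = 1.601, x3 = 1.749.
Hence cost = 0.34·1.601 + 1.29·1.749 = £2.8006.

£2.80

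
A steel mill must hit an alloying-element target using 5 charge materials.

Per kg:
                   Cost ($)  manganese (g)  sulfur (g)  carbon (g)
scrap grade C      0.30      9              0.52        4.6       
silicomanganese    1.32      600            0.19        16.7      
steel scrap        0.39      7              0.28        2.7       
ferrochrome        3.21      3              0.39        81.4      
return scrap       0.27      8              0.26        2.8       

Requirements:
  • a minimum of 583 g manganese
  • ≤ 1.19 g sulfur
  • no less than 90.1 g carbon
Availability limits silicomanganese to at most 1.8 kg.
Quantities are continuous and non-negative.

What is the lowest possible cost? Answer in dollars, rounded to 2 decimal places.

Treat it as an LP. Let x1 = kg of scrap grade C, x2 = kg of silicomanganese, x3 = kg of steel scrap, x4 = kg of ferrochrome, x5 = kg of return scrap.
min 0.3x1 + 1.32x2 + 0.39x3 + 3.21x4 + 0.27x5 s.t.:
  9x1 + 600x2 + 7x3 + 3x4 + 8x5 ≥ 583   (manganese)
  0.52x1 + 0.19x2 + 0.28x3 + 0.39x4 + 0.26x5 ≤ 1.19   (sulfur)
  4.6x1 + 16.7x2 + 2.7x3 + 81.4x4 + 2.8x5 ≥ 90.1   (carbon)
  x2 ≤ 1.8
  x1, x2, x3, x4, x5 ≥ 0.
The minimum-cost mix takes nothing from scrap grade C, steel scrap, return scrap — only silicomanganese, ferrochrome. There the manganese and carbon constraints are tight.
So silicomanganese = 0.9671 kg, ferrochrome = 0.9085 kg.
Total cost: 1.32·0.9671 + 3.21·0.9085 = 4.1929.

$4.19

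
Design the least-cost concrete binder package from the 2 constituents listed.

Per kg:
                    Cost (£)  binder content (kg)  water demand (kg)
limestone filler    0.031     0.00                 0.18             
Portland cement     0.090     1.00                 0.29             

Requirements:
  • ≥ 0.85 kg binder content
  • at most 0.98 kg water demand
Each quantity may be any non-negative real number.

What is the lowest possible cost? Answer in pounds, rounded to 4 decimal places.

Treat it as an LP. Let x1 = kg of limestone filler, x2 = kg of Portland cement.
min 0.031x1 + 0.09x2 with:
  1x2 ≥ 0.85   (binder content)
  0.18x1 + 0.29x2 ≤ 0.98   (water demand)
  x1, x2 ≥ 0.
At the optimum only Portland cement is positive (limestone filler = 0). There the binder content constraint is tight.
Optimal quantities: Portland cement = 0.85 kg.
Hence cost = 0.09·0.85 = £0.076500.

£0.0765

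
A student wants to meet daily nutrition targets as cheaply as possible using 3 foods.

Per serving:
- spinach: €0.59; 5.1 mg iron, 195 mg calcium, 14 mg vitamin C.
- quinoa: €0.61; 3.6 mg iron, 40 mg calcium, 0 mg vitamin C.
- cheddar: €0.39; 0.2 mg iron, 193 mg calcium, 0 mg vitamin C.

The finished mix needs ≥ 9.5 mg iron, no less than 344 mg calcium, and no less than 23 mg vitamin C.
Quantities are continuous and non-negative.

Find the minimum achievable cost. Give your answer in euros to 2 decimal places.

This is a linear program. Let x1 = servings of spinach, x2 = servings of quinoa, x3 = servings of cheddar.
min 0.59x1 + 0.61x2 + 0.39x3 subject to:
  5.1x1 + 3.6x2 + 0.2x3 ≥ 9.5   (iron)
  195x1 + 40x2 + 193x3 ≥ 344   (calcium)
  14x1 ≥ 23   (vitamin C)
  x1, x2, x3 ≥ 0.
The optimal basis is {spinach}; quinoa, cheddar drop out. The iron requirement is met with equality.
That vertex is x1 = 1.863.
Total cost: 0.59·1.863 = 1.0992.

€1.10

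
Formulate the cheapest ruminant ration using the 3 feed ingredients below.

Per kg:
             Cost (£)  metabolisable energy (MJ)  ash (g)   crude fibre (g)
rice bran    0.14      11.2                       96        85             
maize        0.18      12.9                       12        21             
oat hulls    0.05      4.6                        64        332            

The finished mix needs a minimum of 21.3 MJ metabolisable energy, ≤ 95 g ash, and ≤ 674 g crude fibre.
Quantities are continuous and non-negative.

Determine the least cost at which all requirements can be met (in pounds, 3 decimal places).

£0.279

Let x1 = kg of rice bran, x2 = kg of maize, x3 = kg of oat hulls.
Minimize 0.14x1 + 0.18x2 + 0.05x3 s.t.:
  11.2x1 + 12.9x2 + 4.6x3 ≥ 21.3   (metabolisable energy)
  96x1 + 12x2 + 64x3 ≤ 95   (ash)
  85x1 + 21x2 + 332x3 ≤ 674   (crude fibre)
  x1, x2, x3 ≥ 0.
The optimal basis is {maize, oat hulls}; rice bran drops out. The metabolisable energy and ash requirements are met with equality.
Solving gives x2 = 1.202, x3 = 1.259.
Cost = 0.18·1.202 + 0.05·1.259 = 0.27931.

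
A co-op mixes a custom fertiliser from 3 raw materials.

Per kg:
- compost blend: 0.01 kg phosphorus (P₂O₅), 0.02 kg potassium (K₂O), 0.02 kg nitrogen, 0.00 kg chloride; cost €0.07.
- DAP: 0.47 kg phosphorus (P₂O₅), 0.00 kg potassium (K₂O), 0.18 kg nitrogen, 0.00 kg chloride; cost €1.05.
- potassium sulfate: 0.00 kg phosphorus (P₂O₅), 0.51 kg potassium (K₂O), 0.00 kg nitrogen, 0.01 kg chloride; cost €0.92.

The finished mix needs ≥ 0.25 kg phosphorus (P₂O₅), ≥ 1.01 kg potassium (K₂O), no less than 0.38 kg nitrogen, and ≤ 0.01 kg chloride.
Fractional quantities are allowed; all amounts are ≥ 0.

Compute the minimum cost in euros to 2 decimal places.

€2.67

Let x1 = kg of compost blend, x2 = kg of DAP, x3 = kg of potassium sulfate.
min 0.07x1 + 1.05x2 + 0.92x3 subject to:
  0.01x1 + 0.47x2 ≥ 0.25   (phosphorus (P₂O₅))
  0.02x1 + 0.51x3 ≥ 1.01   (potassium (K₂O))
  0.02x1 + 0.18x2 ≥ 0.38   (nitrogen)
  0.01x3 ≤ 0.01   (chloride)
  x1, x2, x3 ≥ 0.
At the optimum only compost blend, potassium sulfate are positive (DAP = 0). There the phosphorus (P₂O₅), potassium (K₂O), chloride constraints are tight.
That vertex is x1 = 25, x3 = 1.
Cost = 0.07·25 + 0.92·1 = 2.6700.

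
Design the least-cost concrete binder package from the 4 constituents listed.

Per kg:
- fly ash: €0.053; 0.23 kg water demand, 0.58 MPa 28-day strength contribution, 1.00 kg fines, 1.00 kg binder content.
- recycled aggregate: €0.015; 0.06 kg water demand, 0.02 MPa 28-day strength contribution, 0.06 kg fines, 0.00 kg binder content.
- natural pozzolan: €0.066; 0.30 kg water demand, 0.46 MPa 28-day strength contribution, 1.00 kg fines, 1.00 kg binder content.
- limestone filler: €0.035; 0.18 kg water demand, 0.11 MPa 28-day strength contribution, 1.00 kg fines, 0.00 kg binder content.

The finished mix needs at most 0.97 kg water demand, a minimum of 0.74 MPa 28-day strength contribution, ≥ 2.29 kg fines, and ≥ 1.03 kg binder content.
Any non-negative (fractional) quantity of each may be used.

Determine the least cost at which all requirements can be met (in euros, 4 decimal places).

€0.0988

This is a linear program. Let x1 = kg of fly ash, x2 = kg of recycled aggregate, x3 = kg of natural pozzolan, x4 = kg of limestone filler.
Minimise 0.053x1 + 0.015x2 + 0.066x3 + 0.035x4 subject to:
  0.23x1 + 0.06x2 + 0.3x3 + 0.18x4 ≤ 0.97   (water demand)
  0.58x1 + 0.02x2 + 0.46x3 + 0.11x4 ≥ 0.74   (28-day strength contribution)
  1x1 + 0.06x2 + 1x3 + 1x4 ≥ 2.29   (fines)
  1x1 + 1x3 ≥ 1.03   (binder content)
  x1, x2, x3, x4 ≥ 0.
The minimum-cost mix takes nothing from recycled aggregate, natural pozzolan — only fly ash, limestone filler. Binding constraints: 28-day strength contribution and fines.
So fly ash = 1.0385 kg, limestone filler = 1.2515 kg.
Objective = 0.053·1.0385 + 0.035·1.2515 = 0.098843.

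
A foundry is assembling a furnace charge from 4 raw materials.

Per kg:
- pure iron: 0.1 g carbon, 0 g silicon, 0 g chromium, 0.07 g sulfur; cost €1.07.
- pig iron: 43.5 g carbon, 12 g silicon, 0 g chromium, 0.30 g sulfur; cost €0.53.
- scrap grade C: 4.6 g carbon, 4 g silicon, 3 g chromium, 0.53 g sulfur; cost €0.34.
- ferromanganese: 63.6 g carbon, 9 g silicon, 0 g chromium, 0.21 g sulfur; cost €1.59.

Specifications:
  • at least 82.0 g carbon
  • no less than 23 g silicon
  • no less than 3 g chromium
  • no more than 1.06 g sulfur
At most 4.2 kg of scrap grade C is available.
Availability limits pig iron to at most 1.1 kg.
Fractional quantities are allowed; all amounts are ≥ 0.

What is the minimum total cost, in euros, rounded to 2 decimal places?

€1.89

This is a linear program. Let x1 = kg of pure iron, x2 = kg of pig iron, x3 = kg of scrap grade C, x4 = kg of ferromanganese.
min 1.07x1 + 0.53x2 + 0.34x3 + 1.59x4 with:
  0.1x1 + 43.5x2 + 4.6x3 + 63.6x4 ≥ 82   (carbon)
  12x2 + 4x3 + 9x4 ≥ 23   (silicon)
  3x3 ≥ 3   (chromium)
  0.07x1 + 0.3x2 + 0.53x3 + 0.21x4 ≤ 1.06   (sulfur)
  x3 ≤ 4.2
  x2 ≤ 1.1
  x1, x2, x3, x4 ≥ 0.
The cheapest feasible vertex uses only pig iron, scrap grade C, ferromanganese; pure iron is not used. There the silicon, sulfur, the pig iron cap constraints are tight.
Optimal quantities: pig iron = 1.1 kg, scrap grade C = 1.148 kg, ferromanganese = 0.5786 kg.
Hence cost = 0.53·1.1 + 0.34·1.148 + 1.59·0.5786 = €1.8933.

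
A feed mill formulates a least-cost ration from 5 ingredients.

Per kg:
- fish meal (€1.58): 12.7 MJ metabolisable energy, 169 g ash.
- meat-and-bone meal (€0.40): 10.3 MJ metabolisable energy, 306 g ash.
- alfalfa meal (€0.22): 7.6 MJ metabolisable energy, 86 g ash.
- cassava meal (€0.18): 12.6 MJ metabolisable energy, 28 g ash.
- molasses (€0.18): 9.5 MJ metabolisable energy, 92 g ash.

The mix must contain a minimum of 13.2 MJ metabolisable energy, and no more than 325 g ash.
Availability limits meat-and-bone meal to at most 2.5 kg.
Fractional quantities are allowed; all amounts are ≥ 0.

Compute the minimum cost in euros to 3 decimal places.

€0.189

Let x1 = kg of fish meal, x2 = kg of meat-and-bone meal, x3 = kg of alfalfa meal, x4 = kg of cassava meal, x5 = kg of molasses.
Minimise 1.58x1 + 0.4x2 + 0.22x3 + 0.18x4 + 0.18x5 with:
  12.7x1 + 10.3x2 + 7.6x3 + 12.6x4 + 9.5x5 ≥ 13.2   (metabolisable energy)
  169x1 + 306x2 + 86x3 + 28x4 + 92x5 ≤ 325   (ash)
  x2 ≤ 2.5
  x1, x2, x3, x4, x5 ≥ 0.
At the optimum only cassava meal is positive (fish meal, meat-and-bone meal, alfalfa meal, molasses = 0). There the metabolisable energy constraint is tight.
That vertex is x4 = 1.048.
Cost = 0.18·1.048 = 0.18864.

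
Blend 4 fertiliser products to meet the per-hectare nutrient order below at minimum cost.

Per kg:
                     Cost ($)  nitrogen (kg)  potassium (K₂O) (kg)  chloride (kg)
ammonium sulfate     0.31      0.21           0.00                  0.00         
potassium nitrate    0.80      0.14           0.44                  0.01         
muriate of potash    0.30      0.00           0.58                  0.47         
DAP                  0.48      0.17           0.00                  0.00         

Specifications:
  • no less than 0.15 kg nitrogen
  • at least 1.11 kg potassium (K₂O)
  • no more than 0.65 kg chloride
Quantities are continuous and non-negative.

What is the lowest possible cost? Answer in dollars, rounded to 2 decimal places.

$1.06

Treat it as an LP. Let x1 = kg of ammonium sulfate, x2 = kg of potassium nitrate, x3 = kg of muriate of potash, x4 = kg of DAP.
Minimize 0.31x1 + 0.8x2 + 0.3x3 + 0.48x4 with:
  0.21x1 + 0.14x2 + 0.17x4 ≥ 0.15   (nitrogen)
  0.44x2 + 0.58x3 ≥ 1.11   (potassium (K₂O))
  0.01x2 + 0.47x3 ≤ 0.65   (chloride)
  x1, x2, x3, x4 ≥ 0.
At the optimum only ammonium sulfate, potassium nitrate, muriate of potash are positive (DAP = 0). Binding constraints: nitrogen, potassium (K₂O), chloride.
Optimal quantities: ammonium sulfate = 0.2344 kg, potassium nitrate = 0.7199 kg, muriate of potash = 1.368 kg.
Total cost: 0.31·0.2344 + 0.8·0.7199 + 0.3·1.368 = 1.0590.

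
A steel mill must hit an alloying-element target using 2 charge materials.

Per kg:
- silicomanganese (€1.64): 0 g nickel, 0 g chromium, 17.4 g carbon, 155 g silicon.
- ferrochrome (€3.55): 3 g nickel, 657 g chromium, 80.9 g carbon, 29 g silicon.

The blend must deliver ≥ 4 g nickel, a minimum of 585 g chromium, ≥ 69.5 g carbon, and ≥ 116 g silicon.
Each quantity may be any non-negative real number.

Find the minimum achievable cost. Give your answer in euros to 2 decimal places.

€5.55

Let x1 = kg of silicomanganese, x2 = kg of ferrochrome.
Minimize 1.64x1 + 3.55x2 with:
  3x2 ≥ 4   (nickel)
  657x2 ≥ 585   (chromium)
  17.4x1 + 80.9x2 ≥ 69.5   (carbon)
  155x1 + 29x2 ≥ 116   (silicon)
  x1, x2 ≥ 0.
Both inputs are positive at the optimum. Binding constraints: nickel and silicon.
That vertex is x1 = 0.4989, x2 = 1.333.
Total cost: 1.64·0.4989 + 3.55·1.333 = 5.5503.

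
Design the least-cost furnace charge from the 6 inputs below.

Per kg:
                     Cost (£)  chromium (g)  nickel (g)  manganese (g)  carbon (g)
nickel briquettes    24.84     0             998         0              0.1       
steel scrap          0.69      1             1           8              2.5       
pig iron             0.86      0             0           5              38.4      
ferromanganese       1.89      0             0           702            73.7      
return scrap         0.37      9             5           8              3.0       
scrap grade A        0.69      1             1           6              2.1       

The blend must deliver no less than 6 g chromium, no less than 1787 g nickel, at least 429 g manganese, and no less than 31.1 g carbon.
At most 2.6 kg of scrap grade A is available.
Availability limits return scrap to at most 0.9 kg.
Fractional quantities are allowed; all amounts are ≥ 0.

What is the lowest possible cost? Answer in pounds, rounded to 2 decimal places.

£45.78

Let x1 = kg of nickel briquettes, x2 = kg of steel scrap, x3 = kg of pig iron, x4 = kg of ferromanganese, x5 = kg of return scrap, x6 = kg of scrap grade A.
Minimize 24.84x1 + 0.69x2 + 0.86x3 + 1.89x4 + 0.37x5 + 0.69x6 with:
  1x2 + 9x5 + 1x6 ≥ 6   (chromium)
  998x1 + 1x2 + 5x5 + 1x6 ≥ 1787   (nickel)
  8x2 + 5x3 + 702x4 + 8x5 + 6x6 ≥ 429   (manganese)
  0.1x1 + 2.5x2 + 38.4x3 + 73.7x4 + 3x5 + 2.1x6 ≥ 31.1   (carbon)
  x6 ≤ 2.6
  x5 ≤ 0.9
  x1, x2, x3, x4, x5, x6 ≥ 0.
The optimal basis is {nickel briquettes, ferromanganese, return scrap}; steel scrap, pig iron, scrap grade A drop out. Binding constraints: chromium, nickel, manganese.
So nickel briquettes = 1.787 kg, ferromanganese = 0.6035 kg, return scrap = 0.6667 kg.
Total cost: 24.84·1.787 + 1.89·0.6035 + 0.37·0.6667 = 45.7764.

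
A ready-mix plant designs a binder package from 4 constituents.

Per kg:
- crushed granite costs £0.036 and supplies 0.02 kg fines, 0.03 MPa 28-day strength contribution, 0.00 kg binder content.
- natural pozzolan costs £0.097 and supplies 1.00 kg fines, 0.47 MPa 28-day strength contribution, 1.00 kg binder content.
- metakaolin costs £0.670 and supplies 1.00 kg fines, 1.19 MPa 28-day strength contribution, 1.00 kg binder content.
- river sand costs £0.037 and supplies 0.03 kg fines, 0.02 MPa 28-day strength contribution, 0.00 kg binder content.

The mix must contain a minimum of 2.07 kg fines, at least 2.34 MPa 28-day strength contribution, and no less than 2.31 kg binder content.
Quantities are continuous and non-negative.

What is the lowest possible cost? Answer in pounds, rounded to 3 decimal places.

£0.483

Let x1 = kg of crushed granite, x2 = kg of natural pozzolan, x3 = kg of metakaolin, x4 = kg of river sand.
Minimize 0.036x1 + 0.097x2 + 0.67x3 + 0.037x4 subject to:
  0.02x1 + 1x2 + 1x3 + 0.03x4 ≥ 2.07   (fines)
  0.03x1 + 0.47x2 + 1.19x3 + 0.02x4 ≥ 2.34   (28-day strength contribution)
  1x2 + 1x3 ≥ 2.31   (binder content)
  x1, x2, x3, x4 ≥ 0.
At the optimum only natural pozzolan is positive (crushed granite, metakaolin, river sand = 0). The 28-day strength contribution requirement is met with equality.
That vertex is x2 = 4.979.
Hence cost = 0.097·4.979 = £0.48296.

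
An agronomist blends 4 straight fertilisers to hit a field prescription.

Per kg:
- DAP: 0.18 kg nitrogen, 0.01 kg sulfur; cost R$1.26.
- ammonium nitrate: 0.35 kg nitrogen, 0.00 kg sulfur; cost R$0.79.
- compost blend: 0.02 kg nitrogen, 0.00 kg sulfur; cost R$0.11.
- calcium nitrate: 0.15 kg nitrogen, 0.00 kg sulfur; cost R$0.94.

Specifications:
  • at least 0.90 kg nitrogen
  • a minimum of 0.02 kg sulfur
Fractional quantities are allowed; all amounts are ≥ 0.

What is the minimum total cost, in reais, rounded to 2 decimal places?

R$3.74

Treat it as an LP. Let x1 = kg of DAP, x2 = kg of ammonium nitrate, x3 = kg of compost blend, x4 = kg of calcium nitrate.
min 1.26x1 + 0.79x2 + 0.11x3 + 0.94x4 subject to:
  0.18x1 + 0.35x2 + 0.02x3 + 0.15x4 ≥ 0.9   (nitrogen)
  0.01x1 ≥ 0.02   (sulfur)
  x1, x2, x3, x4 ≥ 0.
The optimal basis is {DAP, ammonium nitrate}; compost blend, calcium nitrate drop out. There the nitrogen and sulfur constraints are tight.
So DAP = 2 kg, ammonium nitrate = 1.543 kg.
Objective = 1.26·2 + 0.79·1.543 = 3.7390.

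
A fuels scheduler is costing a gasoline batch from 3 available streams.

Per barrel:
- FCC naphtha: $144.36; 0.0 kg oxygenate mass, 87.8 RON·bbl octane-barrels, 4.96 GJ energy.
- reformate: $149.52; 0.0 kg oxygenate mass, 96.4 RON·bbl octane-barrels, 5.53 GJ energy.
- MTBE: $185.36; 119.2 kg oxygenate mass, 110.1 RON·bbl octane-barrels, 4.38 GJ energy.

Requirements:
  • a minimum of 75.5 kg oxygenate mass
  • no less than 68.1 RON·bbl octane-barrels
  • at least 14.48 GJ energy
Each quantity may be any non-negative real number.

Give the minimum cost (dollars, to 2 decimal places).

$433.90

This is a linear program. Let x1 = barrels of FCC naphtha, x2 = barrels of reformate, x3 = barrels of MTBE.
min 144.36x1 + 149.52x2 + 185.36x3 subject to:
  119.2x3 ≥ 75.5   (oxygenate mass)
  87.8x1 + 96.4x2 + 110.1x3 ≥ 68.1   (octane-barrels)
  4.96x1 + 5.53x2 + 4.38x3 ≥ 14.48   (energy)
  x1, x2, x3 ≥ 0.
The cheapest feasible vertex uses only reformate, MTBE; FCC naphtha is not used. There the oxygenate mass and energy constraints are tight.
Solving gives x2 = 2.11677, x3 = 0.633389.
Cost = 149.52·2.11677 + 185.36·0.633389 = 433.9044.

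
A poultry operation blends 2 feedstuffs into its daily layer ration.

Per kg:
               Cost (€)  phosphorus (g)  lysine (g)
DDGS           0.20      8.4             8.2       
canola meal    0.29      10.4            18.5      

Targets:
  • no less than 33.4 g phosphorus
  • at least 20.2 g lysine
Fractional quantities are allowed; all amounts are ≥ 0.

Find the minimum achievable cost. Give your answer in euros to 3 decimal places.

Set it up as a linear program. Let x1 = kg of DDGS, x2 = kg of canola meal.
Minimize 0.2x1 + 0.29x2 subject to:
  8.4x1 + 10.4x2 ≥ 33.4   (phosphorus)
  8.2x1 + 18.5x2 ≥ 20.2   (lysine)
  x1, x2 ≥ 0.
The minimum-cost mix takes nothing from canola meal — only DDGS. Binding constraint: phosphorus.
Solving gives x1 = 3.976.
Objective = 0.2·3.976 = 0.79520.

€0.795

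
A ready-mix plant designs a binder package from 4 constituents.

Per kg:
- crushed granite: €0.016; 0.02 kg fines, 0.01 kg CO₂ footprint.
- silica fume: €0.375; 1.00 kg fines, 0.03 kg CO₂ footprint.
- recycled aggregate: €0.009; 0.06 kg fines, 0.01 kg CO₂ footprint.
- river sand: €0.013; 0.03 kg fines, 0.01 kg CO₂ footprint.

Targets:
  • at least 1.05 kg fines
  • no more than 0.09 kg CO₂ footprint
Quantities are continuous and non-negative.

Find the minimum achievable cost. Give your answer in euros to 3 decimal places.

Treat it as an LP. Let x1 = kg of crushed granite, x2 = kg of silica fume, x3 = kg of recycled aggregate, x4 = kg of river sand.
Minimise 0.016x1 + 0.375x2 + 0.009x3 + 0.013x4 s.t.:
  0.02x1 + 1x2 + 0.06x3 + 0.03x4 ≥ 1.05   (fines)
  0.01x1 + 0.03x2 + 0.01x3 + 0.01x4 ≤ 0.09   (CO₂ footprint)
  x1, x2, x3, x4 ≥ 0.
The minimum-cost mix takes nothing from crushed granite, river sand — only silica fume, recycled aggregate. There the fines and CO₂ footprint constraints are tight.
Optimal quantities: silica fume = 0.622 kg, recycled aggregate = 7.134 kg.
Total cost: 0.375·0.622 + 0.009·7.134 = 0.29746.

€0.297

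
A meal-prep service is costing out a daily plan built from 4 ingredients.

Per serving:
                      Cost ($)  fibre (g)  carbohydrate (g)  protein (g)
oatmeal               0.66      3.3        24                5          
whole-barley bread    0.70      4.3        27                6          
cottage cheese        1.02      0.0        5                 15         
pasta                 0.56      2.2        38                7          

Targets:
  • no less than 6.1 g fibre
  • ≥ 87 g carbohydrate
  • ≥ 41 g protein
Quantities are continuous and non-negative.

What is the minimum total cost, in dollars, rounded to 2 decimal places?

$3.02

Let x1 = servings of oatmeal, x2 = servings of whole-barley bread, x3 = servings of cottage cheese, x4 = servings of pasta.
Minimise 0.66x1 + 0.7x2 + 1.02x3 + 0.56x4 with:
  3.3x1 + 4.3x2 + 2.2x4 ≥ 6.1   (fibre)
  24x1 + 27x2 + 5x3 + 38x4 ≥ 87   (carbohydrate)
  5x1 + 6x2 + 15x3 + 7x4 ≥ 41   (protein)
  x1, x2, x3, x4 ≥ 0.
At the optimum only cottage cheese, pasta are positive (oatmeal, whole-barley bread = 0). There the fibre and protein constraints are tight.
Solving gives x3 = 1.439, x4 = 2.773.
Hence cost = 1.02·1.439 + 0.56·2.773 = $3.0207.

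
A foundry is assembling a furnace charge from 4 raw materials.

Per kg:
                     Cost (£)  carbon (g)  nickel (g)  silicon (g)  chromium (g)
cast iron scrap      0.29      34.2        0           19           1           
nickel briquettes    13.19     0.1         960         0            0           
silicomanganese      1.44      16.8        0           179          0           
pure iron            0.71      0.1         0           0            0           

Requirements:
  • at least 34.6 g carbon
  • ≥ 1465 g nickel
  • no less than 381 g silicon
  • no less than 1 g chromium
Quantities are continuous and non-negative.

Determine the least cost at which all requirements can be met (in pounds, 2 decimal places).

This is a linear program. Let x1 = kg of cast iron scrap, x2 = kg of nickel briquettes, x3 = kg of silicomanganese, x4 = kg of pure iron.
min 0.29x1 + 13.19x2 + 1.44x3 + 0.71x4 with:
  34.2x1 + 0.1x2 + 16.8x3 + 0.1x4 ≥ 34.6   (carbon)
  960x2 ≥ 1465   (nickel)
  19x1 + 179x3 ≥ 381   (silicon)
  1x1 ≥ 1   (chromium)
  x1, x2, x3, x4 ≥ 0.
The optimal basis is {cast iron scrap, nickel briquettes, silicomanganese}; pure iron drops out. The nickel, silicon, chromium requirements are met with equality.
That vertex is x1 = 1, x2 = 1.526, x3 = 2.022.
Cost = 0.29·1 + 13.19·1.526 + 1.44·2.022 = 23.3296.

£23.33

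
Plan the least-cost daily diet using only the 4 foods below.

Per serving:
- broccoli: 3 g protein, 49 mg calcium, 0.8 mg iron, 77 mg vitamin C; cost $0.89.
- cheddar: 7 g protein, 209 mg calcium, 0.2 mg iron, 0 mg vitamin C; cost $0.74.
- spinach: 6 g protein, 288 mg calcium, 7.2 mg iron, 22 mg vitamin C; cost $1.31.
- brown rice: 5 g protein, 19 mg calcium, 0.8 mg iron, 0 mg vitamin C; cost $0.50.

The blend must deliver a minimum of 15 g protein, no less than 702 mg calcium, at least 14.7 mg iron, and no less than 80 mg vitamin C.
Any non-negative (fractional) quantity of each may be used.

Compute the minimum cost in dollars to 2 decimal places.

$3.40

Treat it as an LP. Let x1 = servings of broccoli, x2 = servings of cheddar, x3 = servings of spinach, x4 = servings of brown rice.
min 0.89x1 + 0.74x2 + 1.31x3 + 0.5x4 subject to:
  3x1 + 7x2 + 6x3 + 5x4 ≥ 15   (protein)
  49x1 + 209x2 + 288x3 + 19x4 ≥ 702   (calcium)
  0.8x1 + 0.2x2 + 7.2x3 + 0.8x4 ≥ 14.7   (iron)
  77x1 + 22x3 ≥ 80   (vitamin C)
  x1, x2, x3, x4 ≥ 0.
The optimal basis is {broccoli, cheddar, spinach}; brown rice drops out. The calcium, iron, vitamin C requirements are met with equality.
Optimal quantities: broccoli = 0.4749 servings, cheddar = 0.527 servings, spinach = 1.974 servings.
Objective = 0.89·0.4749 + 0.74·0.527 + 1.31·1.974 = 3.3986.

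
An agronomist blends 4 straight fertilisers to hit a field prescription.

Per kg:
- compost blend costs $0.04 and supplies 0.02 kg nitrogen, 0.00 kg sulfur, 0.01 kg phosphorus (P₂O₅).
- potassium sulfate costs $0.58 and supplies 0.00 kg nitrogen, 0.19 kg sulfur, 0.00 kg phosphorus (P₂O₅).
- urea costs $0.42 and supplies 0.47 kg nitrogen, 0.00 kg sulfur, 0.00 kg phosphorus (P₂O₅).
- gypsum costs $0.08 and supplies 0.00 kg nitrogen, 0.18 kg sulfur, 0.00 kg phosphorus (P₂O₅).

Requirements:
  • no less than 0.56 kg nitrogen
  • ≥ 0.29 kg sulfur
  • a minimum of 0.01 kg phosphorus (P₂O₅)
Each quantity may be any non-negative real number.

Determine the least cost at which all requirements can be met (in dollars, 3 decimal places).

$0.651

Treat it as an LP. Let x1 = kg of compost blend, x2 = kg of potassium sulfate, x3 = kg of urea, x4 = kg of gypsum.
min 0.04x1 + 0.58x2 + 0.42x3 + 0.08x4 s.t.:
  0.02x1 + 0.47x3 ≥ 0.56   (nitrogen)
  0.19x2 + 0.18x4 ≥ 0.29   (sulfur)
  0.01x1 ≥ 0.01   (phosphorus (P₂O₅))
  x1, x2, x3, x4 ≥ 0.
The minimum-cost mix takes nothing from potassium sulfate — only compost blend, urea, gypsum. There the nitrogen, sulfur, phosphorus (P₂O₅) constraints are tight.
Optimal quantities: compost blend = 1 kg, urea = 1.149 kg, gypsum = 1.611 kg.
Cost = 0.04·1 + 0.42·1.149 + 0.08·1.611 = 0.65146.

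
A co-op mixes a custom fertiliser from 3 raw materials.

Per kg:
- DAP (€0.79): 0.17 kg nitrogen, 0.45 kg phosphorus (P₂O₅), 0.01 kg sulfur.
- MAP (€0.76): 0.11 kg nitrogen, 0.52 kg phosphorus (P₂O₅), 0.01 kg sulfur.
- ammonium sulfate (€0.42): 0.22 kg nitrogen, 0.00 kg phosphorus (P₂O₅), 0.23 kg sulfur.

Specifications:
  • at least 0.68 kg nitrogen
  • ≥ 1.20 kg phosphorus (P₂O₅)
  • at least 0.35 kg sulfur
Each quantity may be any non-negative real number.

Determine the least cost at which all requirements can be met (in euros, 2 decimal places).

This is a linear program. Let x1 = kg of DAP, x2 = kg of MAP, x3 = kg of ammonium sulfate.
Minimise 0.79x1 + 0.76x2 + 0.42x3 with:
  0.17x1 + 0.11x2 + 0.22x3 ≥ 0.68   (nitrogen)
  0.45x1 + 0.52x2 ≥ 1.2   (phosphorus (P₂O₅))
  0.01x1 + 0.01x2 + 0.23x3 ≥ 0.35   (sulfur)
  x1, x2, x3 ≥ 0.
All 3 inputs are positive at the optimum. Binding constraints: nitrogen, phosphorus (P₂O₅), sulfur.
Optimal quantities: DAP = 1.543 kg, MAP = 0.9724 kg, ammonium sulfate = 1.412 kg.
Cost = 0.79·1.543 + 0.76·0.9724 + 0.42·1.412 = 2.5510.

€2.55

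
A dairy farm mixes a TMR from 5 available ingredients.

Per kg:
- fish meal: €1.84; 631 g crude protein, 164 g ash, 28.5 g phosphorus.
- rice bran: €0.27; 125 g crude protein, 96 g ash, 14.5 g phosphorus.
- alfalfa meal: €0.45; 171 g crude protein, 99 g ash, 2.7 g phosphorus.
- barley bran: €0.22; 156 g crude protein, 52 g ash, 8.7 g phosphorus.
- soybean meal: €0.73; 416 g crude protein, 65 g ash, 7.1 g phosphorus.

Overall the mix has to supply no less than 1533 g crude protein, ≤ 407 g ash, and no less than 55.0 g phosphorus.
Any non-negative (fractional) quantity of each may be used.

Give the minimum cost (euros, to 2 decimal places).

€2.36

Let x1 = kg of fish meal, x2 = kg of rice bran, x3 = kg of alfalfa meal, x4 = kg of barley bran, x5 = kg of soybean meal.
Minimize 1.84x1 + 0.27x2 + 0.45x3 + 0.22x4 + 0.73x5 subject to:
  631x1 + 125x2 + 171x3 + 156x4 + 416x5 ≥ 1533   (crude protein)
  164x1 + 96x2 + 99x3 + 52x4 + 65x5 ≤ 407   (ash)
  28.5x1 + 14.5x2 + 2.7x3 + 8.7x4 + 7.1x5 ≥ 55   (phosphorus)
  x1, x2, x3, x4, x5 ≥ 0.
The optimal basis is {barley bran, soybean meal}; fish meal, rice bran, alfalfa meal drop out. There the crude protein and ash constraints are tight.
So barley bran = 6.062 kg, soybean meal = 1.412 kg.
Cost = 0.22·6.062 + 0.73·1.412 = 2.3644.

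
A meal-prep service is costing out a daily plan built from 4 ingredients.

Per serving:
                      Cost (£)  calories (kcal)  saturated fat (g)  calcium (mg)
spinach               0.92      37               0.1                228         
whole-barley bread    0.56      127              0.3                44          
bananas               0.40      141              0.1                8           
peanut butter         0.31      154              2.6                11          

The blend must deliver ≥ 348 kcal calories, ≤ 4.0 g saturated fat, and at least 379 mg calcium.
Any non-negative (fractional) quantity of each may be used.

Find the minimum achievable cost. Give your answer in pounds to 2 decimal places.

Treat it as an LP. Let x1 = servings of spinach, x2 = servings of whole-barley bread, x3 = servings of bananas, x4 = servings of peanut butter.
Minimize 0.92x1 + 0.56x2 + 0.4x3 + 0.31x4 s.t.:
  37x1 + 127x2 + 141x3 + 154x4 ≥ 348   (calories)
  0.1x1 + 0.3x2 + 0.1x3 + 2.6x4 ≤ 4   (saturated fat)
  228x1 + 44x2 + 8x3 + 11x4 ≥ 379   (calcium)
  x1, x2, x3, x4 ≥ 0.
The minimum-cost mix takes nothing from whole-barley bread — only spinach, bananas, peanut butter. There the calories, saturated fat, calcium constraints are tight.
Optimal quantities: spinach = 1.576 servings, bananas = 0.4598 servings, peanut butter = 1.46 servings.
Total cost: 0.92·1.576 + 0.4·0.4598 + 0.31·1.46 = 2.0864.

£2.09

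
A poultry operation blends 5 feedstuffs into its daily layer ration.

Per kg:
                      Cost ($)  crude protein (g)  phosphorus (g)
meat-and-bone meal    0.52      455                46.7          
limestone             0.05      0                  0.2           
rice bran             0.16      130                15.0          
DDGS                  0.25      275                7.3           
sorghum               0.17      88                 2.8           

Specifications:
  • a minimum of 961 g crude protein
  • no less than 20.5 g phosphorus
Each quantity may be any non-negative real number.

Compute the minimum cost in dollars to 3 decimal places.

Let x1 = kg of meat-and-bone meal, x2 = kg of limestone, x3 = kg of rice bran, x4 = kg of DDGS, x5 = kg of sorghum.
Minimize 0.52x1 + 0.05x2 + 0.16x3 + 0.25x4 + 0.17x5 with:
  455x1 + 130x3 + 275x4 + 88x5 ≥ 961   (crude protein)
  46.7x1 + 0.2x2 + 15x3 + 7.3x4 + 2.8x5 ≥ 20.5   (phosphorus)
  x1, x2, x3, x4, x5 ≥ 0.
The optimal basis is {DDGS}; meat-and-bone meal, limestone, rice bran, sorghum drop out. Binding constraint: crude protein.
So DDGS = 3.495 kg.
Objective = 0.25·3.495 = 0.87375.

$0.874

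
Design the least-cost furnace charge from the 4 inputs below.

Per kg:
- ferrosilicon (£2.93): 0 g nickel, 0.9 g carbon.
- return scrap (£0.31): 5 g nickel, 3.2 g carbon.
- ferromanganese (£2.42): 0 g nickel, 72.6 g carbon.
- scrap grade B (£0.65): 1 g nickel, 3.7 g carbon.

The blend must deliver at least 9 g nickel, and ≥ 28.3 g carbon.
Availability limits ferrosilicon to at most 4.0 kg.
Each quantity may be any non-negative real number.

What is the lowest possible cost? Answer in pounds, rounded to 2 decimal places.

£1.31

This is a linear program. Let x1 = kg of ferrosilicon, x2 = kg of return scrap, x3 = kg of ferromanganese, x4 = kg of scrap grade B.
Minimize 2.93x1 + 0.31x2 + 2.42x3 + 0.65x4 with:
  5x2 + 1x4 ≥ 9   (nickel)
  0.9x1 + 3.2x2 + 72.6x3 + 3.7x4 ≥ 28.3   (carbon)
  x1 ≤ 4
  x1, x2, x3, x4 ≥ 0.
The optimal basis is {return scrap, ferromanganese}; ferrosilicon, scrap grade B drop out. The nickel and carbon requirements are met with equality.
Solving gives x2 = 1.8, x3 = 0.3105.
Total cost: 0.31·1.8 + 2.42·0.3105 = 1.3094.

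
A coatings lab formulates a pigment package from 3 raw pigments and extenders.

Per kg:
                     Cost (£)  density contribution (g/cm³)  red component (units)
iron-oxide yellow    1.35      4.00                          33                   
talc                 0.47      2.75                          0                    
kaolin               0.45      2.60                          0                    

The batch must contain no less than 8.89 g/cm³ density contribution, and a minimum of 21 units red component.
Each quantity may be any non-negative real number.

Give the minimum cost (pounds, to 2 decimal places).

£1.94

Let x1 = kg of iron-oxide yellow, x2 = kg of talc, x3 = kg of kaolin.
Minimize 1.35x1 + 0.47x2 + 0.45x3 with:
  4x1 + 2.75x2 + 2.6x3 ≥ 8.89   (density contribution)
  33x1 ≥ 21   (red component)
  x1, x2, x3 ≥ 0.
At the optimum only iron-oxide yellow, talc are positive (kaolin = 0). Binding constraints: density contribution and red component.
That vertex is x1 = 0.6364, x2 = 2.307.
Hence cost = 1.35·0.6364 + 0.47·2.307 = £1.9434.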